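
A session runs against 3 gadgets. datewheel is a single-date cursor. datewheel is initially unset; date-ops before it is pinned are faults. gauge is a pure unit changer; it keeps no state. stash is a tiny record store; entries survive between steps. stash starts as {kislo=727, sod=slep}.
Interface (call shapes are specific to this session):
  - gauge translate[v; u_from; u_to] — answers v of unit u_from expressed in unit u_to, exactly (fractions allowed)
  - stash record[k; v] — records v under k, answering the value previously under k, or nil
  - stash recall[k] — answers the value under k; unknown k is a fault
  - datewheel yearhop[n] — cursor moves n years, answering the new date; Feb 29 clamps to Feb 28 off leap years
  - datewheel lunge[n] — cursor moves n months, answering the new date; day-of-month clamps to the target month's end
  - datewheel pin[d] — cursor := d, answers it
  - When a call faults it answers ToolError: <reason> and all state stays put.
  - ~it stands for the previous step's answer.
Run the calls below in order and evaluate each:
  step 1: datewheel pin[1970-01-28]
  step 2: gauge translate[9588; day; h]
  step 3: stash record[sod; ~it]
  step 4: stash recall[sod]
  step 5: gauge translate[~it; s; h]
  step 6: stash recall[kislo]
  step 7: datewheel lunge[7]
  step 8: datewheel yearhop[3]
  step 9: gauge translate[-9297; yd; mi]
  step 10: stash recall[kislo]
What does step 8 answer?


% datewheel pin d='1970-01-28'
[out] 1970-01-28
% gauge translate v='9588' u_from='day' u_to='h'
[out] 230112
% stash record k='sod' v='~it'
[out] slep
% stash recall k='sod'
[out] 230112
% gauge translate v='~it' u_from='s' u_to='h'
[out] 1598/25
% stash recall k='kislo'
[out] 727
% datewheel lunge n='7'
[out] 1970-08-28
% datewheel yearhop n='3'
[out] 1973-08-28
% gauge translate v='-9297' u_from='yd' u_to='mi'
[out] -9297/1760
% stash recall k='kislo'
[out] 727

Answer: 1973-08-28


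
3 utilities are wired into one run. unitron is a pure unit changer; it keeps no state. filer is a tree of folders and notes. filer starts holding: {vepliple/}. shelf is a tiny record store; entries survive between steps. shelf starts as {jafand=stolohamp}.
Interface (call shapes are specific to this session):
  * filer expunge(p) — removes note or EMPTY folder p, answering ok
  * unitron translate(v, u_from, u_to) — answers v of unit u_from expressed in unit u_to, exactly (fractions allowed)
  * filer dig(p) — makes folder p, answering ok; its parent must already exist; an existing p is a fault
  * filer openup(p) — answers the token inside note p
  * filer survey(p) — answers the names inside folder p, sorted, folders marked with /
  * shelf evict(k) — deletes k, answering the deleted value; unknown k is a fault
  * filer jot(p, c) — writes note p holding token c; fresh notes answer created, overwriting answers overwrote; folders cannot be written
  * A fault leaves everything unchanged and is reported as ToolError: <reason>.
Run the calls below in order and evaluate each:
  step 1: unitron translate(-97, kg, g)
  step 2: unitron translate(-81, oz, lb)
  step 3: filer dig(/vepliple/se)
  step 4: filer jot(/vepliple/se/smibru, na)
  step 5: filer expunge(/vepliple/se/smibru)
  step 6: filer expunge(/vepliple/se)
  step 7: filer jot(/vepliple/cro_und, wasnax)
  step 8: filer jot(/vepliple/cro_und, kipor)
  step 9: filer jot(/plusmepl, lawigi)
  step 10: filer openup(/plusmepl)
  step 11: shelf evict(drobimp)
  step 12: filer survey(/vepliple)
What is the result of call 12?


Answer: [cro_und]

Derivation:
% unitron translate(v→-97, u_from→kg, u_to→g) => -97000
% unitron translate(v→-81, u_from→oz, u_to→lb) => -81/16
% filer dig(p→/vepliple/se) => ok
% filer jot(p→/vepliple/se/smibru, c→na) => created
% filer expunge(p→/vepliple/se/smibru) => ok
% filer expunge(p→/vepliple/se) => ok
% filer jot(p→/vepliple/cro_und, c→wasnax) => created
% filer jot(p→/vepliple/cro_und, c→kipor) => overwrote
% filer jot(p→/plusmepl, c→lawigi) => created
% filer openup(p→/plusmepl) => lawigi
% shelf evict(k→drobimp) => ToolError: no such key drobimp
% filer survey(p→/vepliple) => [cro_und]


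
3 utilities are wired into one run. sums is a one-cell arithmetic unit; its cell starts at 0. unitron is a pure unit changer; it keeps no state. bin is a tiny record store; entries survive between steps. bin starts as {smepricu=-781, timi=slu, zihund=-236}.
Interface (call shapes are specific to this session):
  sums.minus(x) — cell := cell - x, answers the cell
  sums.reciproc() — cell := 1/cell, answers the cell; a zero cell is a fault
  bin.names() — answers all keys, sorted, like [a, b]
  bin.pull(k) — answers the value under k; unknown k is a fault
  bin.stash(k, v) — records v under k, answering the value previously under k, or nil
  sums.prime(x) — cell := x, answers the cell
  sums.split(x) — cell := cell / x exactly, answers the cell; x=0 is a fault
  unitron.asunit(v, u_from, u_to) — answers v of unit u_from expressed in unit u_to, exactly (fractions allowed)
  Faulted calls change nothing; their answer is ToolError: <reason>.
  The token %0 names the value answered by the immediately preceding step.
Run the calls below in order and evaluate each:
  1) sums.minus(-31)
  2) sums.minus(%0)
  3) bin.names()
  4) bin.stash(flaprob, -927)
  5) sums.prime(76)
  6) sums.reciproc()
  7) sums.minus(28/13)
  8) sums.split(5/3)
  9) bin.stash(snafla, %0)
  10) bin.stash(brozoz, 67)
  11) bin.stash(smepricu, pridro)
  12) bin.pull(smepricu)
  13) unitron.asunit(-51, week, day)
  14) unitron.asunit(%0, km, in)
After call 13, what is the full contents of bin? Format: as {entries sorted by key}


Answer: {brozoz=67, flaprob=-927, smepricu=pridro, snafla=-1269/988, timi=slu, zihund=-236}

Derivation:
$ sums.minus -31
:: 31
$ sums.minus %0
:: 0
$ bin.names
:: [smepricu, timi, zihund]
$ bin.stash flaprob -927
:: nil
$ sums.prime 76
:: 76
$ sums.reciproc
:: 1/76
$ sums.minus 28/13
:: -2115/988
$ sums.split 5/3
:: -1269/988
$ bin.stash snafla %0
:: nil
$ bin.stash brozoz 67
:: nil
$ bin.stash smepricu pridro
:: -781
$ bin.pull smepricu
:: pridro
$ unitron.asunit -51 week day
:: -357
$ unitron.asunit %0 km in
:: -1785000000/127


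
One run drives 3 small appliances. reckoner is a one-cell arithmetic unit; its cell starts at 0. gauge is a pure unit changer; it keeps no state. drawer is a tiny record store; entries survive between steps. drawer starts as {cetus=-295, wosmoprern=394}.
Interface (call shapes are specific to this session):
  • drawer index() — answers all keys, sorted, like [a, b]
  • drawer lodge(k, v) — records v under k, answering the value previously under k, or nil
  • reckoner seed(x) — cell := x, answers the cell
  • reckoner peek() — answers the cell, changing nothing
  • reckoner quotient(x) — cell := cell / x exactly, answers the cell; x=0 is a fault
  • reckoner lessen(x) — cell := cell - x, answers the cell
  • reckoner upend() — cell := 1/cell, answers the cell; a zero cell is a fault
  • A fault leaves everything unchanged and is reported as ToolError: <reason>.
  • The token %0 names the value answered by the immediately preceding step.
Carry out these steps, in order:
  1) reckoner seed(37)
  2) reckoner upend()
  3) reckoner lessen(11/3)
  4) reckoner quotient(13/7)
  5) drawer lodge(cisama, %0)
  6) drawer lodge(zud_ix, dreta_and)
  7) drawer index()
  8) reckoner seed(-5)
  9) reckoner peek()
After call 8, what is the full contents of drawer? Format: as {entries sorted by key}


I invoke reckoner seed passing x=37, yielding 37.
I invoke reckoner upend, → 1/37.
Next I call reckoner lessen passing x=11/3: -404/111.
Then reckoner quotient passing x=13/7, yielding -2828/1443.
I try drawer lodge passing k=cisama, v=%0, → nil.
Using drawer lodge passing k=zud_ix, v=dreta_and, and get nil.
I call drawer index, and observe [cetus, cisama, wosmoprern, zud_ix].
I call reckoner seed passing x=-5: -5.
I use reckoner peek(), yielding -5.

Answer: {cetus=-295, cisama=-2828/1443, wosmoprern=394, zud_ix=dreta_and}


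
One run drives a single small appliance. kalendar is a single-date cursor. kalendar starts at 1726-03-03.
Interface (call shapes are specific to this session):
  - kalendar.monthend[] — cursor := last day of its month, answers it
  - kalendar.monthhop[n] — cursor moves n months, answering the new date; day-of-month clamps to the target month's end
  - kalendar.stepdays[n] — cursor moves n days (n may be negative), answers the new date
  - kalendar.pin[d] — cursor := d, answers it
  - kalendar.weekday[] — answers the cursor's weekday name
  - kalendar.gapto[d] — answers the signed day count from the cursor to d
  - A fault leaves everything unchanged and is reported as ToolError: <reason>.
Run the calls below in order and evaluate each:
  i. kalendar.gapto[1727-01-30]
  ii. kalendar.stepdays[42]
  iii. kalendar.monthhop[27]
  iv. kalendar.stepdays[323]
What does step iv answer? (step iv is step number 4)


I use gapto with d→1727-01-30, — result: 333.
I run stepdays with n→42, and see 1726-04-14.
Now I run monthhop with n→27, and get 1728-07-14.
Using stepdays with n→323, and observe 1729-06-02.

Answer: 1729-06-02


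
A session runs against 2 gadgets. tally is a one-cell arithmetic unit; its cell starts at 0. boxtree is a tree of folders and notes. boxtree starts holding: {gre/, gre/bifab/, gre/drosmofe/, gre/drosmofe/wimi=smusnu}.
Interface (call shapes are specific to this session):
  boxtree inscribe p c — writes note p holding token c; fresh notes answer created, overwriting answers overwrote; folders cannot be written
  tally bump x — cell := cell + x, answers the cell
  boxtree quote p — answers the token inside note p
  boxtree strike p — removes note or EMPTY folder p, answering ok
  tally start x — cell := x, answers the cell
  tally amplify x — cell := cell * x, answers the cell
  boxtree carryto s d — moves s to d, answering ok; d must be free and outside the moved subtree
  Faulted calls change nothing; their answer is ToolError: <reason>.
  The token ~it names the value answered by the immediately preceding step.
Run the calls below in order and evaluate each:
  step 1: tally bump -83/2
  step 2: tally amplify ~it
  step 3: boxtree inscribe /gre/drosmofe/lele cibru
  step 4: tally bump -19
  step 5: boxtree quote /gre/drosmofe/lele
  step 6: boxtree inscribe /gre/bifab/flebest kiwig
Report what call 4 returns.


Do: tally bump[x→-83/2]
See: -83/2
Do: tally amplify[x→~it]
See: 6889/4
Do: boxtree inscribe[p→/gre/drosmofe/lele; c→cibru]
See: created
Do: tally bump[x→-19]
See: 6813/4
Do: boxtree quote[p→/gre/drosmofe/lele]
See: cibru
Do: boxtree inscribe[p→/gre/bifab/flebest; c→kiwig]
See: created

Answer: 6813/4


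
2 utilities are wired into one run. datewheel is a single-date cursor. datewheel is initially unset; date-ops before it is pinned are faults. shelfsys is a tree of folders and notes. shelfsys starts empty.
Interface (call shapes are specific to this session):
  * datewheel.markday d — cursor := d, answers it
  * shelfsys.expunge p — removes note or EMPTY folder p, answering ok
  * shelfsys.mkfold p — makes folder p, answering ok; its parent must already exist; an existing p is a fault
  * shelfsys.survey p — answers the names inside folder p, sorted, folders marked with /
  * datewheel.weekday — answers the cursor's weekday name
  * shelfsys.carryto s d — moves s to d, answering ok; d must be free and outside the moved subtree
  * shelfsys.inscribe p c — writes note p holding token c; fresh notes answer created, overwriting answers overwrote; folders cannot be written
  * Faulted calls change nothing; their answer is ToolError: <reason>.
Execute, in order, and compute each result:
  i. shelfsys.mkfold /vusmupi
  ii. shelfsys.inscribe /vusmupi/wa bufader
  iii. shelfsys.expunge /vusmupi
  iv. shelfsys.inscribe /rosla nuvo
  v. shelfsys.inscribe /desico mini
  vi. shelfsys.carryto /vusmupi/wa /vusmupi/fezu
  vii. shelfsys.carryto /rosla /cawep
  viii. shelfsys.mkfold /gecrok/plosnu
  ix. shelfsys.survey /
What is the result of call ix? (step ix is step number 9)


Answer: [cawep, desico, vusmupi/]

Derivation:
-- mkfold(p=/vusmupi) : ok
-- inscribe(p=/vusmupi/wa, c=bufader) : created
-- expunge(p=/vusmupi) : ToolError: not empty
-- inscribe(p=/rosla, c=nuvo) : created
-- inscribe(p=/desico, c=mini) : created
-- carryto(s=/vusmupi/wa, d=/vusmupi/fezu) : ok
-- carryto(s=/rosla, d=/cawep) : ok
-- mkfold(p=/gecrok/plosnu) : ToolError: no parent
-- survey(p=/) : [cawep, desico, vusmupi/]


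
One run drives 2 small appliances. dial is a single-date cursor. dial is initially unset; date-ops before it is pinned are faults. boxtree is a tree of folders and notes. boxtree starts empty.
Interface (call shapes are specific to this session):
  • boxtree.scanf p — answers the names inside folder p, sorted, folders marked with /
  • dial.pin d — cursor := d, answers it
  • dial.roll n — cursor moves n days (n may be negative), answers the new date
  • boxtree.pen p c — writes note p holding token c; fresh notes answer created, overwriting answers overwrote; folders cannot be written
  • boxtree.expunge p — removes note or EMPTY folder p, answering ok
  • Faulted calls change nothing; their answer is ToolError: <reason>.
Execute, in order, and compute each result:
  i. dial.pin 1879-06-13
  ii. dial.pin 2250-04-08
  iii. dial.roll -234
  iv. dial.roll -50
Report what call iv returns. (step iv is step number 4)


Next I call pin using d→1879-06-13, → 1879-06-13.
Calling pin using d→2250-04-08: 2250-04-08.
Now I run roll using n→-234, which returns 2249-08-17.
Then roll using n→-50, and get 2249-06-28.

Answer: 2249-06-28


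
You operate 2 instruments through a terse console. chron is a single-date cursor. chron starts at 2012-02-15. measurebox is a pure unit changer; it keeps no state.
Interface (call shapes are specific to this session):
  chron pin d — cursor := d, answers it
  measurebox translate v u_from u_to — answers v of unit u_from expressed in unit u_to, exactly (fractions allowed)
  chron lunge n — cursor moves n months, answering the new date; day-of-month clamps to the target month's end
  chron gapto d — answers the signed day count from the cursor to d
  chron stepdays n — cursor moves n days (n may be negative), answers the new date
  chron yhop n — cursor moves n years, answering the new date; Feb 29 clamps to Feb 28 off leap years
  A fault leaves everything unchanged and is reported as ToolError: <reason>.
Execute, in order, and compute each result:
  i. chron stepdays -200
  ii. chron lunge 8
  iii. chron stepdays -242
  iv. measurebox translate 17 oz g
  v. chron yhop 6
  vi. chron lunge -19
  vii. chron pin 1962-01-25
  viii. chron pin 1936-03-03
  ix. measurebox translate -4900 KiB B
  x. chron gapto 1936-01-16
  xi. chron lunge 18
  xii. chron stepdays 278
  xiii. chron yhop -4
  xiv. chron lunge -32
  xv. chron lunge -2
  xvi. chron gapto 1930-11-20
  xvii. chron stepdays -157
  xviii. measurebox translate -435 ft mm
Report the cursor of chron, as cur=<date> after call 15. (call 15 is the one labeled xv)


Answer: cur=1931-08-08

Derivation:
-- chron stepdays(n='-200') => 2011-07-30
-- chron lunge(n='8') => 2012-03-30
-- chron stepdays(n='-242') => 2011-08-01
-- measurebox translate(v='17', u_from='oz', u_to='g') => 771107029/1600000
-- chron yhop(n='6') => 2017-08-01
-- chron lunge(n='-19') => 2016-01-01
-- chron pin(d='1962-01-25') => 1962-01-25
-- chron pin(d='1936-03-03') => 1936-03-03
-- measurebox translate(v='-4900', u_from='KiB', u_to='B') => -5017600
-- chron gapto(d='1936-01-16') => -47
-- chron lunge(n='18') => 1937-09-03
-- chron stepdays(n='278') => 1938-06-08
-- chron yhop(n='-4') => 1934-06-08
-- chron lunge(n='-32') => 1931-10-08
-- chron lunge(n='-2') => 1931-08-08
-- chron gapto(d='1930-11-20') => -261
-- chron stepdays(n='-157') => 1931-03-04
-- measurebox translate(v='-435', u_from='ft', u_to='mm') => -132588


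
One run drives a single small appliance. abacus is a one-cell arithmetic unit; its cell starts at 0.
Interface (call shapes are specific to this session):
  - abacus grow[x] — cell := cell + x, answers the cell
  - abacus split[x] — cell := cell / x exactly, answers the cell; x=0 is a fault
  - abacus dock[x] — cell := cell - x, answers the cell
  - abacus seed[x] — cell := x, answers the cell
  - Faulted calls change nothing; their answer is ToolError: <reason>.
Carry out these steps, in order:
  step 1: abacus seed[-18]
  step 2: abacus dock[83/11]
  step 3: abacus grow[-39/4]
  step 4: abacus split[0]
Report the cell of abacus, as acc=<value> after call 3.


Answer: acc=-1553/44

Derivation:
% abacus seed(x='-18') : -18
% abacus dock(x='83/11') : -281/11
% abacus grow(x='-39/4') : -1553/44
% abacus split(x='0') : ToolError: division by zero


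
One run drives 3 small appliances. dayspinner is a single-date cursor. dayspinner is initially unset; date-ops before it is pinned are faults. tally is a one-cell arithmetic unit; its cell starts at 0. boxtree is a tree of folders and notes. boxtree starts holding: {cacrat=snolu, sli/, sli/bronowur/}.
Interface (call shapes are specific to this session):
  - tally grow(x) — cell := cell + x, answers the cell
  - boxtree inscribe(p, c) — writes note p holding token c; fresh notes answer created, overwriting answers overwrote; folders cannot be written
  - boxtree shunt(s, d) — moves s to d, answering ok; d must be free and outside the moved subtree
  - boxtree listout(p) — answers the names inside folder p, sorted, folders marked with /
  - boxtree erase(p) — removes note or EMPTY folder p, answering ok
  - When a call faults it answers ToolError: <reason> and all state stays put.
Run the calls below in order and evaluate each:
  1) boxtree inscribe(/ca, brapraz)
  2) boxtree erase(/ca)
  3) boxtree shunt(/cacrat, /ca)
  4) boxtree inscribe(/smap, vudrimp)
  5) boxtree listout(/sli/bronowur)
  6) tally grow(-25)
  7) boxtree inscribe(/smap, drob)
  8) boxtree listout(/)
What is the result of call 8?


-> boxtree inscribe(/ca, brapraz)
<- created
-> boxtree erase(/ca)
<- ok
-> boxtree shunt(/cacrat, /ca)
<- ok
-> boxtree inscribe(/smap, vudrimp)
<- created
-> boxtree listout(/sli/bronowur)
<- []
-> tally grow(-25)
<- -25
-> boxtree inscribe(/smap, drob)
<- overwrote
-> boxtree listout(/)
<- [ca, sli/, smap]

Answer: [ca, sli/, smap]


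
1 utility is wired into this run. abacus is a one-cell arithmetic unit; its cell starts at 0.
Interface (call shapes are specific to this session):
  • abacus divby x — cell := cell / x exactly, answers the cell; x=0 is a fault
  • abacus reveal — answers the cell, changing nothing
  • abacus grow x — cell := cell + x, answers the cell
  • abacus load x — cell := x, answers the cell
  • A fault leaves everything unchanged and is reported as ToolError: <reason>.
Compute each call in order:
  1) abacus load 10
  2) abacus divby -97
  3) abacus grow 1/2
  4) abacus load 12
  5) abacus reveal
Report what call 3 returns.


Answer: 77/194

Derivation:
% 1. abacus load(10) : 10
% 2. abacus divby(-97) : -10/97
% 3. abacus grow(1/2) : 77/194
% 4. abacus load(12) : 12
% 5. abacus reveal() : 12


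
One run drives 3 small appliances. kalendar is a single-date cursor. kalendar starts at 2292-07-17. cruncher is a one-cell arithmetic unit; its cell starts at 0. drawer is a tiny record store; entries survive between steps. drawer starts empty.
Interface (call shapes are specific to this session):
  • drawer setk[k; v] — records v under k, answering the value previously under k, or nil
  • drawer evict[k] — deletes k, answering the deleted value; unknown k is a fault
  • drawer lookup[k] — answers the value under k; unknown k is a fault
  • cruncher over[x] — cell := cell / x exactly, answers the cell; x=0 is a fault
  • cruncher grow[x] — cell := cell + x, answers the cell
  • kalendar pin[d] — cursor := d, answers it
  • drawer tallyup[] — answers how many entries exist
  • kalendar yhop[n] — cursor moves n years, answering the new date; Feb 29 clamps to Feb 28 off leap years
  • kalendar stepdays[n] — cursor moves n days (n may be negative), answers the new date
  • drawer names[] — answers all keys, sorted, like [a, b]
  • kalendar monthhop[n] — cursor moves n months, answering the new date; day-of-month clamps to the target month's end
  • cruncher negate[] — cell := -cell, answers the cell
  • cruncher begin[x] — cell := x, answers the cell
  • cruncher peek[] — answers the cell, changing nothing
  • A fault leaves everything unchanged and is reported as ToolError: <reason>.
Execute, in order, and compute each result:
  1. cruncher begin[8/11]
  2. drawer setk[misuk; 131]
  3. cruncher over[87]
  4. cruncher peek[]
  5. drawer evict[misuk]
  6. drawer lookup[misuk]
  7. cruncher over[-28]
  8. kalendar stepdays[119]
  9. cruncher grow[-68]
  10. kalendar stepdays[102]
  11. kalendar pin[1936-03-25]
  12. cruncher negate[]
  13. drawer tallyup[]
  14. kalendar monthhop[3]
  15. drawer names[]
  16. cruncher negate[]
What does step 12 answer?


$ cruncher begin x→8/11
= 8/11
$ drawer setk k→misuk v→131
= nil
$ cruncher over x→87
= 8/957
$ cruncher peek
= 8/957
$ drawer evict k→misuk
= 131
$ drawer lookup k→misuk
= ToolError: no such key misuk
$ cruncher over x→-28
= -2/6699
$ kalendar stepdays n→119
= 2292-11-13
$ cruncher grow x→-68
= -455534/6699
$ kalendar stepdays n→102
= 2293-02-23
$ kalendar pin d→1936-03-25
= 1936-03-25
$ cruncher negate
= 455534/6699
$ drawer tallyup
= 0
$ kalendar monthhop n→3
= 1936-06-25
$ drawer names
= []
$ cruncher negate
= -455534/6699

Answer: 455534/6699


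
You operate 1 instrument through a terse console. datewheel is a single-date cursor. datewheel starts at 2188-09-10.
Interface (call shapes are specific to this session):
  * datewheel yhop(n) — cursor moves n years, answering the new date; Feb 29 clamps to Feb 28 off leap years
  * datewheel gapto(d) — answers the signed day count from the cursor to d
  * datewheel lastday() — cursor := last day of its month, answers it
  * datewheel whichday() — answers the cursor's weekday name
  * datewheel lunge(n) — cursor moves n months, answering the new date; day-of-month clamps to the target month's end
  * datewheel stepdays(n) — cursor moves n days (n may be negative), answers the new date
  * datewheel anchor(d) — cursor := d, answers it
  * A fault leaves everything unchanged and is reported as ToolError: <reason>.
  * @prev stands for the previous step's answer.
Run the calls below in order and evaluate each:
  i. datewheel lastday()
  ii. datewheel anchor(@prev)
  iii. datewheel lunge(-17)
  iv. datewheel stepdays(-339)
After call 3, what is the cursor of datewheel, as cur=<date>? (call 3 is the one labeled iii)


Do: datewheel lastday[]
See: 2188-09-30
Do: datewheel anchor[d=@prev]
See: 2188-09-30
Do: datewheel lunge[n=-17]
See: 2187-04-30
Do: datewheel stepdays[n=-339]
See: 2186-05-26

Answer: cur=2187-04-30


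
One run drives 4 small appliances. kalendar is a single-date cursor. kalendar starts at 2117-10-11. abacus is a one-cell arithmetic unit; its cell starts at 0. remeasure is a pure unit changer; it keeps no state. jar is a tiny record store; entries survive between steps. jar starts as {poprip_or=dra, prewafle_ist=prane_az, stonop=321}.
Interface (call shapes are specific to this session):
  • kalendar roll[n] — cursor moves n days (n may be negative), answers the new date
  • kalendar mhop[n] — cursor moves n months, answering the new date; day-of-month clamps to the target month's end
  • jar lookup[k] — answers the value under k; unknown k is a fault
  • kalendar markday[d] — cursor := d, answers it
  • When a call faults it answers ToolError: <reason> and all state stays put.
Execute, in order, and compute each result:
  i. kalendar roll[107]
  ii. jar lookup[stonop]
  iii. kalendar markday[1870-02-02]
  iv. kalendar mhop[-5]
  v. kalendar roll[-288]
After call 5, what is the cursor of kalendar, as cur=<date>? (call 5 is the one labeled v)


Answer: cur=1868-11-18

Derivation:
-> kalendar roll(n→107)
<- 2118-01-26
-> jar lookup(k→stonop)
<- 321
-> kalendar markday(d→1870-02-02)
<- 1870-02-02
-> kalendar mhop(n→-5)
<- 1869-09-02
-> kalendar roll(n→-288)
<- 1868-11-18


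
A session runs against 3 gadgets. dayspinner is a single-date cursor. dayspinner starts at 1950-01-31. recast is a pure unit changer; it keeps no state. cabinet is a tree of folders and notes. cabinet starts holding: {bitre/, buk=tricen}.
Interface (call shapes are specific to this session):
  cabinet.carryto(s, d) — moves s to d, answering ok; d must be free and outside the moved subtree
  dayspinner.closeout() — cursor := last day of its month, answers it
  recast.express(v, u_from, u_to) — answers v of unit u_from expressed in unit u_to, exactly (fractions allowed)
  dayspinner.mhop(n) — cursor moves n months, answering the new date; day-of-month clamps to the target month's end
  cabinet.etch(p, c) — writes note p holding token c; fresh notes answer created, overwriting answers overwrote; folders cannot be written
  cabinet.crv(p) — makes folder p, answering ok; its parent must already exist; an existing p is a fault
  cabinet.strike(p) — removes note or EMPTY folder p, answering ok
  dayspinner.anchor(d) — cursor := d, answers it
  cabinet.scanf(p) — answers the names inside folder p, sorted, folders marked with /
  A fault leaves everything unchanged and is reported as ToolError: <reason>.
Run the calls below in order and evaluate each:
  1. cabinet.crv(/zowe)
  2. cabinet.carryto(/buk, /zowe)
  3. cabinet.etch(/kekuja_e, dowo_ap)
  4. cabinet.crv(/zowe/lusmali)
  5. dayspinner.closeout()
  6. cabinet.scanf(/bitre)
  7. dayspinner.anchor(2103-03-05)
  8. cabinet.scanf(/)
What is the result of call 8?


CALL crv[p: /zowe]
RET  ok
CALL carryto[s: /buk; d: /zowe]
RET  ToolError: exists
CALL etch[p: /kekuja_e; c: dowo_ap]
RET  created
CALL crv[p: /zowe/lusmali]
RET  ok
CALL closeout[]
RET  1950-01-31
CALL scanf[p: /bitre]
RET  []
CALL anchor[d: 2103-03-05]
RET  2103-03-05
CALL scanf[p: /]
RET  [bitre/, buk, kekuja_e, zowe/]

Answer: [bitre/, buk, kekuja_e, zowe/]


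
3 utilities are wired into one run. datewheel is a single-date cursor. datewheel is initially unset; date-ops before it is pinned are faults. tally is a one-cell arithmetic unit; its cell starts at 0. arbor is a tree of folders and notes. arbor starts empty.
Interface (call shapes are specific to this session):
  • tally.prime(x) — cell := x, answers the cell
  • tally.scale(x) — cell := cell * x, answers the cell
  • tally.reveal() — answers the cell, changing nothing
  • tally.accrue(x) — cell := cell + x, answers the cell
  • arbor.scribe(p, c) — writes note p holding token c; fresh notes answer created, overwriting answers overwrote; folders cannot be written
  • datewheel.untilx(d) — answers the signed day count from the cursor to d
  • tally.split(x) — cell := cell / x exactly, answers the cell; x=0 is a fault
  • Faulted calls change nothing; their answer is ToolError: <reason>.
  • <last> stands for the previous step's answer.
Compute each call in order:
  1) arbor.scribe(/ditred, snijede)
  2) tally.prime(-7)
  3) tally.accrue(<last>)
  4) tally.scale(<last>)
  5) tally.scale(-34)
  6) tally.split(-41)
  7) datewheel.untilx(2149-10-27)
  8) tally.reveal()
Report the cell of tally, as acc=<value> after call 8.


% 1. arbor.scribe(p→/ditred, c→snijede) => created
% 2. tally.prime(x→-7) => -7
% 3. tally.accrue(x→<last>) => -14
% 4. tally.scale(x→<last>) => 196
% 5. tally.scale(x→-34) => -6664
% 6. tally.split(x→-41) => 6664/41
% 7. datewheel.untilx(d→2149-10-27) => ToolError: no date set
% 8. tally.reveal() => 6664/41

Answer: acc=6664/41


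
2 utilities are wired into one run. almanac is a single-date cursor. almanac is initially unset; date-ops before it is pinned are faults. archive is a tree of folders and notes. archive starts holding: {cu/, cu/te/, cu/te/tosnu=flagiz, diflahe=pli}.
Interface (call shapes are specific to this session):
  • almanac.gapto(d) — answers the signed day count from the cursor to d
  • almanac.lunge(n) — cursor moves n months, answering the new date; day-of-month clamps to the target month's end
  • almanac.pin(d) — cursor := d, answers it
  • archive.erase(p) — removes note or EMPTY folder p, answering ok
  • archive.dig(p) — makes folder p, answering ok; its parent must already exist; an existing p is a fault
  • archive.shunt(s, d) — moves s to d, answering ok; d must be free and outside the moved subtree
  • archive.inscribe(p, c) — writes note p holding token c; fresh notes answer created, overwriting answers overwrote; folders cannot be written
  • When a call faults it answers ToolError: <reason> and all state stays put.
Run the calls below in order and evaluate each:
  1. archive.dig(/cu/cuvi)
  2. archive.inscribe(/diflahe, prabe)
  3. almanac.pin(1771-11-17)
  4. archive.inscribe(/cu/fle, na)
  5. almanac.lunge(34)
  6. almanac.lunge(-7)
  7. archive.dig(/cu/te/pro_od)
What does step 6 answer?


Answer: 1774-02-17

Derivation:
>> dig(p: /cu/cuvi)
<< ok
>> inscribe(p: /diflahe, c: prabe)
<< overwrote
>> pin(d: 1771-11-17)
<< 1771-11-17
>> inscribe(p: /cu/fle, c: na)
<< created
>> lunge(n: 34)
<< 1774-09-17
>> lunge(n: -7)
<< 1774-02-17
>> dig(p: /cu/te/pro_od)
<< ok


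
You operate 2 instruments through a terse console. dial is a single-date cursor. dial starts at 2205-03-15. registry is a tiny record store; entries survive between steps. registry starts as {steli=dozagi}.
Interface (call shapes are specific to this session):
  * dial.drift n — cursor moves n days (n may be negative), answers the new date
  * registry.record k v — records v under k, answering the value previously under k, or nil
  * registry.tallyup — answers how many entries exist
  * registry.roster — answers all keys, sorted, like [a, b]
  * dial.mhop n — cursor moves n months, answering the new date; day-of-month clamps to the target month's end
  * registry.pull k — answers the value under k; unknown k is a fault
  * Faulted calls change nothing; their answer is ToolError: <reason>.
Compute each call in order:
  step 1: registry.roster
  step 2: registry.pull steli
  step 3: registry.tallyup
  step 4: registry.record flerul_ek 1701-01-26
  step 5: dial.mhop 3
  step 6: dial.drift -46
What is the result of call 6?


Act: registry.roster[]
Obs: [steli]
Act: registry.pull[steli]
Obs: dozagi
Act: registry.tallyup[]
Obs: 1
Act: registry.record[flerul_ek; 1701-01-26]
Obs: nil
Act: dial.mhop[3]
Obs: 2205-06-15
Act: dial.drift[-46]
Obs: 2205-04-30

Answer: 2205-04-30


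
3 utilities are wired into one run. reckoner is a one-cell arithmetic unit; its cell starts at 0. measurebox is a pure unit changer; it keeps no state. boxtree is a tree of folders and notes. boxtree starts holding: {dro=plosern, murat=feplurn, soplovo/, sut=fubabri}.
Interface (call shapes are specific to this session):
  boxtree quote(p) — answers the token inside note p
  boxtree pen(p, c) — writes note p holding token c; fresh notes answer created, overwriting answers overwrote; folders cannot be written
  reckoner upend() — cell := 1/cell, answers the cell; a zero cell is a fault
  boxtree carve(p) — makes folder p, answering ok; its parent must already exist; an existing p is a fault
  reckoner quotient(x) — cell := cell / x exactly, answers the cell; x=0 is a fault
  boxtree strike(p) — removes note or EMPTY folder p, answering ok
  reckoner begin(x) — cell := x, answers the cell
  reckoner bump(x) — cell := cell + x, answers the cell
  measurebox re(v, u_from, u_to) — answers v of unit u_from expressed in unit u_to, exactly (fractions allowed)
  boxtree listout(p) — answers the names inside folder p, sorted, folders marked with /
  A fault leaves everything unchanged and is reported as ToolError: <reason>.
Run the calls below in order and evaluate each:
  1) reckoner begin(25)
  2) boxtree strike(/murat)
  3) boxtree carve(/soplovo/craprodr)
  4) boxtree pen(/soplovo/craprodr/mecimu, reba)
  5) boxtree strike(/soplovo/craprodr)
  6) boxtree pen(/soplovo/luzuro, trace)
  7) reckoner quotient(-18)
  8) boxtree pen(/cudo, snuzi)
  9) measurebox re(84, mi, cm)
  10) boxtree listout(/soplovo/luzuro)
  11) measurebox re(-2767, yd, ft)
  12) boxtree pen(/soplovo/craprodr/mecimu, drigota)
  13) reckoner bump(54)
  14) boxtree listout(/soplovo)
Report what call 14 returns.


-- reckoner begin(25) == 25
-- boxtree strike(/murat) == ok
-- boxtree carve(/soplovo/craprodr) == ok
-- boxtree pen(/soplovo/craprodr/mecimu, reba) == created
-- boxtree strike(/soplovo/craprodr) == ToolError: not empty
-- boxtree pen(/soplovo/luzuro, trace) == created
-- reckoner quotient(-18) == -25/18
-- boxtree pen(/cudo, snuzi) == created
-- measurebox re(84, mi, cm) == 67592448/5
-- boxtree listout(/soplovo/luzuro) == ToolError: not a directory
-- measurebox re(-2767, yd, ft) == -8301
-- boxtree pen(/soplovo/craprodr/mecimu, drigota) == overwrote
-- reckoner bump(54) == 947/18
-- boxtree listout(/soplovo) == [craprodr/, luzuro]

Answer: [craprodr/, luzuro]


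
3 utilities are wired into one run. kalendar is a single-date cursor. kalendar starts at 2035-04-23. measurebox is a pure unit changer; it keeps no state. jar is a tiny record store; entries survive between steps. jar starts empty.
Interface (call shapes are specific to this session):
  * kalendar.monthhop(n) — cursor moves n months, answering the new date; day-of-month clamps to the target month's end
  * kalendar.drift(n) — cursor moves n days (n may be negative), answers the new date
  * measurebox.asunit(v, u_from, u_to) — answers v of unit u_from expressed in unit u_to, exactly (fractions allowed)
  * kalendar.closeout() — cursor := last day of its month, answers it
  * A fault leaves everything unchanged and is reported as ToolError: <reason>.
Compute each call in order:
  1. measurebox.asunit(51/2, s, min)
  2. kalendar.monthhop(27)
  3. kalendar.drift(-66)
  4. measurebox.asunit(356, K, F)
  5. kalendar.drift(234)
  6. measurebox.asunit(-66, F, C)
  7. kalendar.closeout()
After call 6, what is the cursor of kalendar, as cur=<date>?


Answer: cur=2038-01-07

Derivation:
·→ asunit(v='51/2', u_from='s', u_to='min')
·← 17/40
·→ monthhop(n='27')
·← 2037-07-23
·→ drift(n='-66')
·← 2037-05-18
·→ asunit(v='356', u_from='K', u_to='F')
·← 18113/100
·→ drift(n='234')
·← 2038-01-07
·→ asunit(v='-66', u_from='F', u_to='C')
·← -490/9
·→ closeout()
·← 2038-01-31


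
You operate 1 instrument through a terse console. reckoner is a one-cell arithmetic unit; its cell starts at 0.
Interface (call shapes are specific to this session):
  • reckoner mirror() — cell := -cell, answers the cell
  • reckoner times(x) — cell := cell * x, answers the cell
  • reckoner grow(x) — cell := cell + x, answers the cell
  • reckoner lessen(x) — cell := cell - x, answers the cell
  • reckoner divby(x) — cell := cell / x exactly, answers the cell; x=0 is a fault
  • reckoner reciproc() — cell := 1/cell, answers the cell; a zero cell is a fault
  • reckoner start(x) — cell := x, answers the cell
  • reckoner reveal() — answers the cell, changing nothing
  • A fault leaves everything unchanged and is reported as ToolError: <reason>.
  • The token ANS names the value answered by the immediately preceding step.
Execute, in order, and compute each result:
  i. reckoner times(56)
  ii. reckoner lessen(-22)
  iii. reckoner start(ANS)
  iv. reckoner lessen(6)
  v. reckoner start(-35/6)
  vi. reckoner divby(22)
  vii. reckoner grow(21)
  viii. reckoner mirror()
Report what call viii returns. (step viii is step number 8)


Answer: -2737/132

Derivation:
Calling reckoner times passing x='56', and see 0.
Then reckoner lessen passing x='-22': 22.
Calling reckoner start passing x='ANS', and observe 22.
Then reckoner lessen passing x='6', yielding 16.
I use reckoner start passing x='-35/6', and see -35/6.
Using reckoner divby passing x='22': -35/132.
Invoking reckoner grow passing x='21', — result: 2737/132.
I call reckoner mirror, — result: -2737/132.


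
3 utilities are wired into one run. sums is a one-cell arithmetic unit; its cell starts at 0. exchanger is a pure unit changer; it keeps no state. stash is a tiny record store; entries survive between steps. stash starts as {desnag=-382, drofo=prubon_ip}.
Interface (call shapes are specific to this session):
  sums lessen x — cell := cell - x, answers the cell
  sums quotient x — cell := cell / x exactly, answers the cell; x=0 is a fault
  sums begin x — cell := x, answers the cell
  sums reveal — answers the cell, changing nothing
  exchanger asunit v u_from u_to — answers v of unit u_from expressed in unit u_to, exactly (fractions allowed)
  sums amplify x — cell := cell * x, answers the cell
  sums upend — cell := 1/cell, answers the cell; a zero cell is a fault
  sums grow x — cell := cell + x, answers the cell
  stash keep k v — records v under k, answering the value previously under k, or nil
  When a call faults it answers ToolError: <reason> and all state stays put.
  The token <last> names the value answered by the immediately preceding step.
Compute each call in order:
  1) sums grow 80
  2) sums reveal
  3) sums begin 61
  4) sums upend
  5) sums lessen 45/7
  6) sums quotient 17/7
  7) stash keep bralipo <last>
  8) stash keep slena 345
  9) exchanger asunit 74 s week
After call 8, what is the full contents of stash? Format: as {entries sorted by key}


>> sums grow(x='80')
<< 80
>> sums reveal()
<< 80
>> sums begin(x='61')
<< 61
>> sums upend()
<< 1/61
>> sums lessen(x='45/7')
<< -2738/427
>> sums quotient(x='17/7')
<< -2738/1037
>> stash keep(k='bralipo', v='<last>')
<< nil
>> stash keep(k='slena', v='345')
<< nil
>> exchanger asunit(v='74', u_from='s', u_to='week')
<< 37/302400

Answer: {bralipo=-2738/1037, desnag=-382, drofo=prubon_ip, slena=345}


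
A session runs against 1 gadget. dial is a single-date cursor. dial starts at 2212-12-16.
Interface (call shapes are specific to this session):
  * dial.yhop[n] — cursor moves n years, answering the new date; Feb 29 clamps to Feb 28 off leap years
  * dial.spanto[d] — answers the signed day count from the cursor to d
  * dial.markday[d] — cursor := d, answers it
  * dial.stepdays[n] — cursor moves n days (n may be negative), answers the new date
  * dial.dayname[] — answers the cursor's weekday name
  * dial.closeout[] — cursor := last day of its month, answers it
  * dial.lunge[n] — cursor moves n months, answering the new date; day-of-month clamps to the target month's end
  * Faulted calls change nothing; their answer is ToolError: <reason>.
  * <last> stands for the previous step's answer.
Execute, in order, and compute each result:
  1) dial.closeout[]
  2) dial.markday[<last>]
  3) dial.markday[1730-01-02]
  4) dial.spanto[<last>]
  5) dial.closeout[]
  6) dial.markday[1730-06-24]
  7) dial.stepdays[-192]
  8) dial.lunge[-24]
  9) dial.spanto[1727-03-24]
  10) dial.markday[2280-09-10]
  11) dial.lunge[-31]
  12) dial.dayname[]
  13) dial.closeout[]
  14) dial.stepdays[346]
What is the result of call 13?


==> closeout()
<== 2212-12-31
==> markday(d: <last>)
<== 2212-12-31
==> markday(d: 1730-01-02)
<== 1730-01-02
==> spanto(d: <last>)
<== 0
==> closeout()
<== 1730-01-31
==> markday(d: 1730-06-24)
<== 1730-06-24
==> stepdays(n: -192)
<== 1729-12-14
==> lunge(n: -24)
<== 1727-12-14
==> spanto(d: 1727-03-24)
<== -265
==> markday(d: 2280-09-10)
<== 2280-09-10
==> lunge(n: -31)
<== 2278-02-10
==> dayname()
<== Sunday
==> closeout()
<== 2278-02-28
==> stepdays(n: 346)
<== 2279-02-09

Answer: 2278-02-28


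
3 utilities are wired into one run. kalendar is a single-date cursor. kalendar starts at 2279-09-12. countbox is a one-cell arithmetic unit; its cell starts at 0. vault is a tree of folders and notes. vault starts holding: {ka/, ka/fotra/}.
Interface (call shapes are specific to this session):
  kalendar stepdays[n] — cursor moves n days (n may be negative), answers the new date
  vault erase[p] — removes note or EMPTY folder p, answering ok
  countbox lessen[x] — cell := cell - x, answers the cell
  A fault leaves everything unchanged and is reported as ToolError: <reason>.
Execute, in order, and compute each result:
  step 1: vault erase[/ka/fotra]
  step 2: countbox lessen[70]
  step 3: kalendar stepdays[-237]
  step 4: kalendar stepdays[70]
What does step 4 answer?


Answer: 2279-03-29

Derivation:
-> vault erase(p=/ka/fotra)
<- ok
-> countbox lessen(x=70)
<- -70
-> kalendar stepdays(n=-237)
<- 2279-01-18
-> kalendar stepdays(n=70)
<- 2279-03-29
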